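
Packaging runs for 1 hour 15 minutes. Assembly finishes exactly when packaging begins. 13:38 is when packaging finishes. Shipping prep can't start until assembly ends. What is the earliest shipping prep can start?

12:23

Packaging starts at 13:38 − 75 min = 12:23.
So assembly ends at 12:23.
Shipping prep is bounded by assembly, so the earliest it can start is 12:23.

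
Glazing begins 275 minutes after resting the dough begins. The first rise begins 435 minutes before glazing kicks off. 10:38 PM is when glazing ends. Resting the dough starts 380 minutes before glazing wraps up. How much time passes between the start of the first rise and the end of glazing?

540 minutes

Resting the dough starts at 10:38 PM − 380 min = 4:18 PM.
Glazing starts at 4:18 PM + 275 min = 8:53 PM.
The first rise starts at 8:53 PM − 435 min = 1:38 PM.
From 1:38 PM to 10:38 PM is 540 minutes.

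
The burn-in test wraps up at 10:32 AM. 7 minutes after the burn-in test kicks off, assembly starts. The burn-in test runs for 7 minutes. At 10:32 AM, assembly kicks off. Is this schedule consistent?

Yes

The burn-in test starts at 10:32 AM − 7 min = 10:25 AM.
Assembly starts at 10:25 AM + 7 min = 10:32 AM.
That matches the stated 10:32 AM, so the schedule is consistent.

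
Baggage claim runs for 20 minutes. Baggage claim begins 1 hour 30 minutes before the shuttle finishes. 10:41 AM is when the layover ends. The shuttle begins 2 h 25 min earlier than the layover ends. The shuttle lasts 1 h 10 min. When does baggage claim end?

The shuttle starts at 10:41 AM − 145 min = 8:16 AM.
The shuttle ends at 8:16 AM + 70 min = 9:26 AM.
Baggage claim starts at 9:26 AM − 90 min = 7:56 AM.
Baggage claim ends at 7:56 AM + 20 min = 8:16 AM.

8:16 AM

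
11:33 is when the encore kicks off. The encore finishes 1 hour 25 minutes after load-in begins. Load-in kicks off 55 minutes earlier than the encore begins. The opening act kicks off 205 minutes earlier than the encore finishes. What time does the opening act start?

08:38

Load-in starts at 11:33 − 55 min = 10:38.
The encore ends at 10:38 + 85 min = 12:03.
The opening act starts at 12:03 − 205 min = 08:38.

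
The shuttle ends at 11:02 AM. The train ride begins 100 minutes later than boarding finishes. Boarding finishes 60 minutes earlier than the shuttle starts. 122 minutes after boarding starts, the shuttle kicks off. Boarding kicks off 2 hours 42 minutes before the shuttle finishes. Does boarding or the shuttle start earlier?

Boarding starts at 11:02 AM − 162 min = 8:20 AM.
The shuttle starts at 8:20 AM + 122 min = 10:22 AM.
Boarding starts at 8:20 AM and the shuttle starts at 10:22 AM, so boarding is first.

boarding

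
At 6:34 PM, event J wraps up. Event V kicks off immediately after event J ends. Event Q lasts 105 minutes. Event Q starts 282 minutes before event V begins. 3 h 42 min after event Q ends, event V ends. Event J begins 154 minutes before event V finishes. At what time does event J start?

4:45 PM

Event V starts at 6:34 PM.
Event Q starts at 6:34 PM − 282 min = 1:52 PM.
Event Q ends at 1:52 PM + 105 min = 3:37 PM.
Event V ends at 3:37 PM + 222 min = 7:19 PM.
Event J starts at 7:19 PM − 154 min = 4:45 PM.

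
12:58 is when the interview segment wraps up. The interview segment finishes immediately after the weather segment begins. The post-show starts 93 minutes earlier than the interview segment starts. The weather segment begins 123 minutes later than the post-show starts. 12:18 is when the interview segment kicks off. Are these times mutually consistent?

The post-show starts at 12:18 − 93 min = 10:45.
The weather segment starts at 10:45 + 123 min = 12:48.
So the interview segment ends at 12:48.
But the interview segment is also said to end at 12:58 — a 10-minute conflict.

No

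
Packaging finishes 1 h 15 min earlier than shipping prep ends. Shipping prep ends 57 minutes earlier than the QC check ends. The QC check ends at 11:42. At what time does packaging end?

Shipping prep ends at 11:42 − 57 min = 10:45.
Packaging ends at 10:45 − 75 min = 09:30.

09:30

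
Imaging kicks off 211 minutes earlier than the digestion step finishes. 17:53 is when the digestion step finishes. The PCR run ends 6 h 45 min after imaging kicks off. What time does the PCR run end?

Imaging starts at 17:53 − 211 min = 14:22.
The PCR run ends at 14:22 + 405 min = 21:07.

21:07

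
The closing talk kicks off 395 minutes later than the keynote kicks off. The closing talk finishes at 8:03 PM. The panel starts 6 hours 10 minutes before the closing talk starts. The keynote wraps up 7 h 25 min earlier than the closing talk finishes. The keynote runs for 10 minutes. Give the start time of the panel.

The keynote ends at 8:03 PM − 445 min = 12:38 PM.
The keynote starts at 12:38 PM − 10 min = 12:28 PM.
The closing talk starts at 12:28 PM + 395 min = 7:03 PM.
The panel starts at 7:03 PM − 370 min = 12:53 PM.

12:53 PM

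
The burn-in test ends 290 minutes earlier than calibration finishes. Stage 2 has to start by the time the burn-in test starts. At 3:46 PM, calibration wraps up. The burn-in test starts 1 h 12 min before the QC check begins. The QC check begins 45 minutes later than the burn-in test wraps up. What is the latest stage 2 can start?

10:29 AM

The burn-in test ends at 3:46 PM − 290 min = 10:56 AM.
The QC check starts at 10:56 AM + 45 min = 11:41 AM.
The burn-in test starts at 11:41 AM − 72 min = 10:29 AM.
Stage 2 is bounded by the burn-in test, so the latest it can start is 10:29 AM.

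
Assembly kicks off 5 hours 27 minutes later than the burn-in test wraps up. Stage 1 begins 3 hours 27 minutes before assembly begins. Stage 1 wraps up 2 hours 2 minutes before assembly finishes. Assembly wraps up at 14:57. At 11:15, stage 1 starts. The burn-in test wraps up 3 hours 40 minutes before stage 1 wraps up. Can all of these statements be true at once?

Stage 1 ends at 14:57 − 122 min = 12:55.
The burn-in test ends at 12:55 − 220 min = 09:15.
Assembly starts at 09:15 + 327 min = 14:42.
Stage 1 starts at 14:42 − 207 min = 11:15.
That matches the stated 11:15, so the schedule is consistent.

Yes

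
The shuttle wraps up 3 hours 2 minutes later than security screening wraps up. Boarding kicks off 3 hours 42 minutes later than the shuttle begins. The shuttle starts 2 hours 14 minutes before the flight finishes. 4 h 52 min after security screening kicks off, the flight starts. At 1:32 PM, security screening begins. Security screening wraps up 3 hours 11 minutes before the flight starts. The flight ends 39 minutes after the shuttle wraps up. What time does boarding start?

8:22 PM

The flight starts at 1:32 PM + 292 min = 6:24 PM.
Security screening ends at 6:24 PM − 191 min = 3:13 PM.
The shuttle ends at 3:13 PM + 182 min = 6:15 PM.
The flight ends at 6:15 PM + 39 min = 6:54 PM.
The shuttle starts at 6:54 PM − 134 min = 4:40 PM.
Boarding starts at 4:40 PM + 222 min = 8:22 PM.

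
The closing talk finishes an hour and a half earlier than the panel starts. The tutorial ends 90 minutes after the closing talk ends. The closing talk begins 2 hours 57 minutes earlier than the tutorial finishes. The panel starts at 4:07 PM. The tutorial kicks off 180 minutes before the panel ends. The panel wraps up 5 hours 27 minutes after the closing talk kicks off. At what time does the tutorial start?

The closing talk ends at 4:07 PM − 90 min = 2:37 PM.
The tutorial ends at 2:37 PM + 90 min = 4:07 PM.
The closing talk starts at 4:07 PM − 177 min = 1:10 PM.
The panel ends at 1:10 PM + 327 min = 6:37 PM.
The tutorial starts at 6:37 PM − 180 min = 3:37 PM.

3:37 PM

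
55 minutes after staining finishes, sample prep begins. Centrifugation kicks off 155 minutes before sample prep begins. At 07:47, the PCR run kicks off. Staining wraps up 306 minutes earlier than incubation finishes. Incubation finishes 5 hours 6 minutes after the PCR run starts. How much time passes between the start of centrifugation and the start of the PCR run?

Incubation ends at 07:47 + 306 min = 12:53.
Staining ends at 12:53 − 306 min = 07:47.
Sample prep starts at 07:47 + 55 min = 08:42.
Centrifugation starts at 08:42 − 155 min = 06:07.
From 06:07 to 07:47 is 1 hour 40 minutes.

1 hour 40 minutes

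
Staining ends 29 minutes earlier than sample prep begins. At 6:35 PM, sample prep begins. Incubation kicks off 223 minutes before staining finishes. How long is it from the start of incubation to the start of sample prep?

4 h 12 min

Staining ends at 6:35 PM − 29 min = 6:06 PM.
Incubation starts at 6:06 PM − 223 min = 2:23 PM.
From 2:23 PM to 6:35 PM is 4 h 12 min.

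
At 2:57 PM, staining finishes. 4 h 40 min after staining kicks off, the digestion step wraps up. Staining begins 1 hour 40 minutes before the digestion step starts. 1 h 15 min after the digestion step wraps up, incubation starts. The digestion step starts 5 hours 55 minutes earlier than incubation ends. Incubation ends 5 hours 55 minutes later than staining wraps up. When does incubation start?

7:12 PM

Incubation ends at 2:57 PM + 355 min = 8:52 PM.
The digestion step starts at 8:52 PM − 355 min = 2:57 PM.
Staining starts at 2:57 PM − 100 min = 1:17 PM.
The digestion step ends at 1:17 PM + 280 min = 5:57 PM.
Incubation starts at 5:57 PM + 75 min = 7:12 PM.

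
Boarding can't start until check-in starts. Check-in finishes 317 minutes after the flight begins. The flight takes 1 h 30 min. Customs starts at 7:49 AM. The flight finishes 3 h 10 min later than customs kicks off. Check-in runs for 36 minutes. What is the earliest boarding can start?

The flight ends at 7:49 AM + 190 min = 10:59 AM.
The flight starts at 10:59 AM − 90 min = 9:29 AM.
Check-in ends at 9:29 AM + 317 min = 2:46 PM.
Check-in starts at 2:46 PM − 36 min = 2:10 PM.
Boarding is bounded by check-in, so the earliest it can start is 2:10 PM.

2:10 PM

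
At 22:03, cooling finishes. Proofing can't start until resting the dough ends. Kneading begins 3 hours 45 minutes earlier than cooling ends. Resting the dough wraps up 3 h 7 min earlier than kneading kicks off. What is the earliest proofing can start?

Kneading starts at 22:03 − 225 min = 18:18.
Resting the dough ends at 18:18 − 187 min = 15:11.
Proofing is bounded by resting the dough, so the earliest it can start is 15:11.

15:11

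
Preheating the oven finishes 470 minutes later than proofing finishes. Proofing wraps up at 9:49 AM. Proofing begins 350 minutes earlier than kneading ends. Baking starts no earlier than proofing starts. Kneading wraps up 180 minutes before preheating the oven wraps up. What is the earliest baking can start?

Preheating the oven ends at 9:49 AM + 470 min = 5:39 PM.
Kneading ends at 5:39 PM − 180 min = 2:39 PM.
Proofing starts at 2:39 PM − 350 min = 8:49 AM.
Baking is bounded by proofing, so the earliest it can start is 8:49 AM.

8:49 AM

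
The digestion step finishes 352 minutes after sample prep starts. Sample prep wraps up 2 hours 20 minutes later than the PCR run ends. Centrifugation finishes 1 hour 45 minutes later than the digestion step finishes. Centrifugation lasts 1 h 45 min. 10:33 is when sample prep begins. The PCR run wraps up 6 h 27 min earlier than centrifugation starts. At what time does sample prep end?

The digestion step ends at 10:33 + 352 min = 16:25.
Centrifugation ends at 16:25 + 105 min = 18:10.
Centrifugation starts at 18:10 − 105 min = 16:25.
The PCR run ends at 16:25 − 387 min = 09:58.
Sample prep ends at 09:58 + 140 min = 12:18.

12:18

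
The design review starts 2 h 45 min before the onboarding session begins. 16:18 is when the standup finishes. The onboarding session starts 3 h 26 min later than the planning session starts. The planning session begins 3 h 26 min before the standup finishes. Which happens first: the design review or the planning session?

the planning session

The planning session starts at 16:18 − 206 min = 12:52.
The onboarding session starts at 12:52 + 206 min = 16:18.
The design review starts at 16:18 − 165 min = 13:33.
The design review starts at 13:33 and the planning session starts at 12:52, so the planning session is first.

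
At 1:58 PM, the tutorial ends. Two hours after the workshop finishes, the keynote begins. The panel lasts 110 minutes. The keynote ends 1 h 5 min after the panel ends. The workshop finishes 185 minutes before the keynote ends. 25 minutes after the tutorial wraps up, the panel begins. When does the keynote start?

4:13 PM

The panel starts at 1:58 PM + 25 min = 2:23 PM.
The panel ends at 2:23 PM + 110 min = 4:13 PM.
The keynote ends at 4:13 PM + 65 min = 5:18 PM.
The workshop ends at 5:18 PM − 185 min = 2:13 PM.
The keynote starts at 2:13 PM + 120 min = 4:13 PM.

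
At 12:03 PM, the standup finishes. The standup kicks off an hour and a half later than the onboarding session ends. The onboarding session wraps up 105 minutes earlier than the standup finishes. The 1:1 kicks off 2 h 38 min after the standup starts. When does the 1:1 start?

2:26 PM

The onboarding session ends at 12:03 PM − 105 min = 10:18 AM.
The standup starts at 10:18 AM + 90 min = 11:48 AM.
The 1:1 starts at 11:48 AM + 158 min = 2:26 PM.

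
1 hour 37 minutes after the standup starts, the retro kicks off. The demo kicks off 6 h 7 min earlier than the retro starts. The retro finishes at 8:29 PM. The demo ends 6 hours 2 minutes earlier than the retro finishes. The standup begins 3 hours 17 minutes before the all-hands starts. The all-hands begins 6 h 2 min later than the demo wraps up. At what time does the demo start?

12:42 PM

The demo ends at 8:29 PM − 362 min = 2:27 PM.
The all-hands starts at 2:27 PM + 362 min = 8:29 PM.
The standup starts at 8:29 PM − 197 min = 5:12 PM.
The retro starts at 5:12 PM + 97 min = 6:49 PM.
The demo starts at 6:49 PM − 367 min = 12:42 PM.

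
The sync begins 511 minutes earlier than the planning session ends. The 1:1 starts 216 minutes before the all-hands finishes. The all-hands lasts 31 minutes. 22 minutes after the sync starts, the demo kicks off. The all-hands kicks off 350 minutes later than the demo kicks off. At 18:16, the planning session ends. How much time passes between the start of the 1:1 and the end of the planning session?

324 minutes

The sync starts at 18:16 − 511 min = 09:45.
The demo starts at 09:45 + 22 min = 10:07.
The all-hands starts at 10:07 + 350 min = 15:57.
The all-hands ends at 15:57 + 31 min = 16:28.
The 1:1 starts at 16:28 − 216 min = 12:52.
From 12:52 to 18:16 is 324 minutes.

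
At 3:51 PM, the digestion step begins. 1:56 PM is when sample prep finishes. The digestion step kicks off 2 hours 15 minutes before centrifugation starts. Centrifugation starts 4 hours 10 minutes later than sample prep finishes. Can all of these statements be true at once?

Yes

Centrifugation starts at 1:56 PM + 250 min = 6:06 PM.
The digestion step starts at 6:06 PM − 135 min = 3:51 PM.
That matches the stated 3:51 PM, so the schedule is consistent.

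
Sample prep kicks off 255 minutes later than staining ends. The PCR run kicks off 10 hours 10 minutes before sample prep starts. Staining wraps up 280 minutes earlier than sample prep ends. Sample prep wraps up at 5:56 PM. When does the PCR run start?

Staining ends at 5:56 PM − 280 min = 1:16 PM.
Sample prep starts at 1:16 PM + 255 min = 5:31 PM.
The PCR run starts at 5:31 PM − 610 min = 7:21 AM.

7:21 AM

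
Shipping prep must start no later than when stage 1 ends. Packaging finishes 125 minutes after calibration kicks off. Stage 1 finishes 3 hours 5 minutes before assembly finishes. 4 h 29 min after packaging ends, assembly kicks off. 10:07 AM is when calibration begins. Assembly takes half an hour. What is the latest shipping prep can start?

Packaging ends at 10:07 AM + 125 min = 12:12 PM.
Assembly starts at 12:12 PM + 269 min = 4:41 PM.
Assembly ends at 4:41 PM + 30 min = 5:11 PM.
Stage 1 ends at 5:11 PM − 185 min = 2:06 PM.
Shipping prep is bounded by stage 1, so the latest it can start is 2:06 PM.

2:06 PM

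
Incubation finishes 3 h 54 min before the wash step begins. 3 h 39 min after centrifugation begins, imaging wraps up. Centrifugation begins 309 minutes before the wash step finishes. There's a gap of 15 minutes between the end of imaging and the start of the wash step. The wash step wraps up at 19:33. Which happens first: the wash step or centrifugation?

Centrifugation starts at 19:33 − 309 min = 14:24.
Imaging ends at 14:24 + 219 min = 18:03.
The wash step starts at 18:03 + 15 min = 18:18.
The wash step starts at 18:18 and centrifugation starts at 14:24, so centrifugation is first.

centrifugation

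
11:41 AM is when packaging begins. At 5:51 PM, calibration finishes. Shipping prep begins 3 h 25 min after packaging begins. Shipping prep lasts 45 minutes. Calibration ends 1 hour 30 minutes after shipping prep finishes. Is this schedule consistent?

No

Shipping prep starts at 11:41 AM + 205 min = 3:06 PM.
Shipping prep ends at 3:06 PM + 45 min = 3:51 PM.
Calibration ends at 3:51 PM + 90 min = 5:21 PM.
But calibration is also said to end at 5:51 PM — a 30-minute conflict.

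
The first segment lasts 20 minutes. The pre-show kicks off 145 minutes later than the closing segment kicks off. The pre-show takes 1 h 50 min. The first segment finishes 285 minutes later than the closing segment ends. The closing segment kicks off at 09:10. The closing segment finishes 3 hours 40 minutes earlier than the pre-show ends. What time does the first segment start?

The pre-show starts at 09:10 + 145 min = 11:35.
The pre-show ends at 11:35 + 110 min = 13:25.
The closing segment ends at 13:25 − 220 min = 09:45.
The first segment ends at 09:45 + 285 min = 14:30.
The first segment starts at 14:30 − 20 min = 14:10.

14:10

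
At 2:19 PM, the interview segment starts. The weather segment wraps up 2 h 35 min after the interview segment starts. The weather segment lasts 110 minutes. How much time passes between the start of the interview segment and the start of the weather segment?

45 minutes

The weather segment ends at 2:19 PM + 155 min = 4:54 PM.
The weather segment starts at 4:54 PM − 110 min = 3:04 PM.
From 2:19 PM to 3:04 PM is 45 minutes.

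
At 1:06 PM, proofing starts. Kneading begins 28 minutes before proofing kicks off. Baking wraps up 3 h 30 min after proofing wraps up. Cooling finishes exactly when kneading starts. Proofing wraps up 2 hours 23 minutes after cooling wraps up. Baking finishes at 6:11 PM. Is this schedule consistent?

No

Kneading starts at 1:06 PM − 28 min = 12:38 PM.
So cooling ends at 12:38 PM.
Proofing ends at 12:38 PM + 143 min = 3:01 PM.
Baking ends at 3:01 PM + 210 min = 6:31 PM.
But baking is also said to end at 6:11 PM — a 20-minute conflict.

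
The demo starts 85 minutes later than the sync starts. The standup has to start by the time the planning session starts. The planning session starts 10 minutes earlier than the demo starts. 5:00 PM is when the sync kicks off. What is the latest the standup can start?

The demo starts at 5:00 PM + 85 min = 6:25 PM.
The planning session starts at 6:25 PM − 10 min = 6:15 PM.
The standup is bounded by the planning session, so the latest it can start is 6:15 PM.

6:15 PM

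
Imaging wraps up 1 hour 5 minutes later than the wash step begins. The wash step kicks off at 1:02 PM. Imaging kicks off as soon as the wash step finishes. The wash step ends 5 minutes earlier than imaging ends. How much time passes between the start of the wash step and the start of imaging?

an hour

Imaging ends at 1:02 PM + 65 min = 2:07 PM.
The wash step ends at 2:07 PM − 5 min = 2:02 PM.
So imaging starts at 2:02 PM.
From 1:02 PM to 2:02 PM is an hour.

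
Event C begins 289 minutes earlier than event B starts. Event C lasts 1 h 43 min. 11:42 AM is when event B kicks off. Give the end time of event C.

Event C starts at 11:42 AM − 289 min = 6:53 AM.
Event C ends at 6:53 AM + 103 min = 8:36 AM.

8:36 AM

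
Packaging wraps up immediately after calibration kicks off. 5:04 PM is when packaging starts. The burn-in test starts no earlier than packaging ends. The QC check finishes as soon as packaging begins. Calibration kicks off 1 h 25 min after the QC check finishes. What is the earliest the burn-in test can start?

6:29 PM

The QC check ends at 5:04 PM.
Calibration starts at 5:04 PM + 85 min = 6:29 PM.
So packaging ends at 6:29 PM.
The burn-in test is bounded by packaging, so the earliest it can start is 6:29 PM.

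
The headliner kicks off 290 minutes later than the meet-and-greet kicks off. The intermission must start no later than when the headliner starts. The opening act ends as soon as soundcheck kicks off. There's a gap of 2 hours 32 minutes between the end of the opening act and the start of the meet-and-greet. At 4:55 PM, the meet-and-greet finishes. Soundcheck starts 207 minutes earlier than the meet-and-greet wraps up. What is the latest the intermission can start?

Soundcheck starts at 4:55 PM − 207 min = 1:28 PM.
So the opening act ends at 1:28 PM.
The meet-and-greet starts at 1:28 PM + 152 min = 4:00 PM.
The headliner starts at 4:00 PM + 290 min = 8:50 PM.
The intermission is bounded by the headliner, so the latest it can start is 8:50 PM.

8:50 PM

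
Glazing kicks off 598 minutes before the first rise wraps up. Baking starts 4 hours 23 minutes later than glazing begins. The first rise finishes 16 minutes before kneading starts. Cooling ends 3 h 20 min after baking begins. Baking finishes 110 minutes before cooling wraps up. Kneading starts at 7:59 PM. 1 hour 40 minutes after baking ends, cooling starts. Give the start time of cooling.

5:18 PM

The first rise ends at 7:59 PM − 16 min = 7:43 PM.
Glazing starts at 7:43 PM − 598 min = 9:45 AM.
Baking starts at 9:45 AM + 263 min = 2:08 PM.
Cooling ends at 2:08 PM + 200 min = 5:28 PM.
Baking ends at 5:28 PM − 110 min = 3:38 PM.
Cooling starts at 3:38 PM + 100 min = 5:18 PM.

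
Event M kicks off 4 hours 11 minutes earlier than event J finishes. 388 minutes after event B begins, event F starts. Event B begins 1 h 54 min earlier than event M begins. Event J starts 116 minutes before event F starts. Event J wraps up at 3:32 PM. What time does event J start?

1:59 PM

Event M starts at 3:32 PM − 251 min = 11:21 AM.
Event B starts at 11:21 AM − 114 min = 9:27 AM.
Event F starts at 9:27 AM + 388 min = 3:55 PM.
Event J starts at 3:55 PM − 116 min = 1:59 PM.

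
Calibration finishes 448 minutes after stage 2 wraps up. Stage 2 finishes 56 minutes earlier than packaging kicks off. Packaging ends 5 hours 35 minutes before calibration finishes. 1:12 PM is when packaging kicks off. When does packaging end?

2:09 PM

Stage 2 ends at 1:12 PM − 56 min = 12:16 PM.
Calibration ends at 12:16 PM + 448 min = 7:44 PM.
Packaging ends at 7:44 PM − 335 min = 2:09 PM.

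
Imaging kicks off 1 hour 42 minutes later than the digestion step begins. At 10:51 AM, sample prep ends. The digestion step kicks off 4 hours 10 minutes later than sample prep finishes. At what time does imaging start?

The digestion step starts at 10:51 AM + 250 min = 3:01 PM.
Imaging starts at 3:01 PM + 102 min = 4:43 PM.

4:43 PM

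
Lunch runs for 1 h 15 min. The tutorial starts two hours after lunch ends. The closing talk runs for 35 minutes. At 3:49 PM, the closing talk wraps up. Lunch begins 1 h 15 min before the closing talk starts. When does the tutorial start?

The closing talk starts at 3:49 PM − 35 min = 3:14 PM.
Lunch starts at 3:14 PM − 75 min = 1:59 PM.
Lunch ends at 1:59 PM + 75 min = 3:14 PM.
The tutorial starts at 3:14 PM + 120 min = 5:14 PM.

5:14 PM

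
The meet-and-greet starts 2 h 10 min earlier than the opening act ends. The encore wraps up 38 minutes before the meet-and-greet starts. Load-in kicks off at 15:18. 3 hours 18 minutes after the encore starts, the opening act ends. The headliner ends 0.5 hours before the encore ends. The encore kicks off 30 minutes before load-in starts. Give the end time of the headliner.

14:48

The encore starts at 15:18 − 30 min = 14:48.
The opening act ends at 14:48 + 198 min = 18:06.
The meet-and-greet starts at 18:06 − 130 min = 15:56.
The encore ends at 15:56 − 38 min = 15:18.
The headliner ends at 15:18 − 30 min = 14:48.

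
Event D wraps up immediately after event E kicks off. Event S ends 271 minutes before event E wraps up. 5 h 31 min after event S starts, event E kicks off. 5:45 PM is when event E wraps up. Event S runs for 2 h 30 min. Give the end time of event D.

4:15 PM

Event S ends at 5:45 PM − 271 min = 1:14 PM.
Event S starts at 1:14 PM − 150 min = 10:44 AM.
Event E starts at 10:44 AM + 331 min = 4:15 PM.
So event D ends at 4:15 PM.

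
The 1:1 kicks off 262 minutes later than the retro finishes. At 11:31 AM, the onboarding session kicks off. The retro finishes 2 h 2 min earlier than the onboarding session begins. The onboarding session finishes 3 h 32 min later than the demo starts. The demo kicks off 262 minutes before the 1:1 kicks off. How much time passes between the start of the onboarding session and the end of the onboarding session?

1 h 30 min

The retro ends at 11:31 AM − 122 min = 9:29 AM.
The 1:1 starts at 9:29 AM + 262 min = 1:51 PM.
The demo starts at 1:51 PM − 262 min = 9:29 AM.
The onboarding session ends at 9:29 AM + 212 min = 1:01 PM.
From 11:31 AM to 1:01 PM is 1 h 30 min.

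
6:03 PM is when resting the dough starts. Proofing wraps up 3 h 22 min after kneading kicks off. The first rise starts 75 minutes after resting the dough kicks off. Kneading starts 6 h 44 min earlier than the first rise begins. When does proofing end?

3:56 PM

The first rise starts at 6:03 PM + 75 min = 7:18 PM.
Kneading starts at 7:18 PM − 404 min = 12:34 PM.
Proofing ends at 12:34 PM + 202 min = 3:56 PM.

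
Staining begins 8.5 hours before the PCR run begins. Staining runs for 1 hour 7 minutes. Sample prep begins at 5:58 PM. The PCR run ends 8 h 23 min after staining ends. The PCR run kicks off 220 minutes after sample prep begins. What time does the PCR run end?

The PCR run starts at 5:58 PM + 220 min = 9:38 PM.
Staining starts at 9:38 PM − 510 min = 1:08 PM.
Staining ends at 1:08 PM + 67 min = 2:15 PM.
The PCR run ends at 2:15 PM + 503 min = 10:38 PM.

10:38 PM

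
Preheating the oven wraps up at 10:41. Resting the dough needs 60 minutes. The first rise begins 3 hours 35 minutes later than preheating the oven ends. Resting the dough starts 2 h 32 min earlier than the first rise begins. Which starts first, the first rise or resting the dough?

The first rise starts at 10:41 + 215 min = 14:16.
Resting the dough starts at 14:16 − 152 min = 11:44.
The first rise starts at 14:16 and resting the dough starts at 11:44, so resting the dough is first.

resting the dough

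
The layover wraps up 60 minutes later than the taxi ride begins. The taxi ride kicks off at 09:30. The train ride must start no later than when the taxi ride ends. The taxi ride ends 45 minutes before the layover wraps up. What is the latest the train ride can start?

The layover ends at 09:30 + 60 min = 10:30.
The taxi ride ends at 10:30 − 45 min = 09:45.
The train ride is bounded by the taxi ride, so the latest it can start is 09:45.

09:45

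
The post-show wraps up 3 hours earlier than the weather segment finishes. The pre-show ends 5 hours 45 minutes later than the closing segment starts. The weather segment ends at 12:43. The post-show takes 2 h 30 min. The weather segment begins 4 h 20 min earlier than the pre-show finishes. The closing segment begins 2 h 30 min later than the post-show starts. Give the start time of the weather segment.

The post-show ends at 12:43 − 180 min = 09:43.
The post-show starts at 09:43 − 150 min = 07:13.
The closing segment starts at 07:13 + 150 min = 09:43.
The pre-show ends at 09:43 + 345 min = 15:28.
The weather segment starts at 15:28 − 260 min = 11:08.

11:08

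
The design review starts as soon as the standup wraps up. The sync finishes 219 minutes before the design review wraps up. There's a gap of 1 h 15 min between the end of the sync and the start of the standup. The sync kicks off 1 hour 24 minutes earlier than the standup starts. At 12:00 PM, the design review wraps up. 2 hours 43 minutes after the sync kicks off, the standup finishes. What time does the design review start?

10:55 AM

The sync ends at 12:00 PM − 219 min = 8:21 AM.
The standup starts at 8:21 AM + 75 min = 9:36 AM.
The sync starts at 9:36 AM − 84 min = 8:12 AM.
The standup ends at 8:12 AM + 163 min = 10:55 AM.
So the design review starts at 10:55 AM.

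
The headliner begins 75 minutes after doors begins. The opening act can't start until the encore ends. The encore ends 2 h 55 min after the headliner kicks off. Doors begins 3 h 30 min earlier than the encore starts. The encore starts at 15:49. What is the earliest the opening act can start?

Doors starts at 15:49 − 210 min = 12:19.
The headliner starts at 12:19 + 75 min = 13:34.
The encore ends at 13:34 + 175 min = 16:29.
The opening act is bounded by the encore, so the earliest it can start is 16:29.

16:29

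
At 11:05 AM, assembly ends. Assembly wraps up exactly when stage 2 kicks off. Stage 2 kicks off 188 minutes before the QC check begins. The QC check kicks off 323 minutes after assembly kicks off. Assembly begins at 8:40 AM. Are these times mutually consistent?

The QC check starts at 8:40 AM + 323 min = 2:03 PM.
Stage 2 starts at 2:03 PM − 188 min = 10:55 AM.
So assembly ends at 10:55 AM.
But assembly is also said to end at 11:05 AM — a 10-minute conflict.

No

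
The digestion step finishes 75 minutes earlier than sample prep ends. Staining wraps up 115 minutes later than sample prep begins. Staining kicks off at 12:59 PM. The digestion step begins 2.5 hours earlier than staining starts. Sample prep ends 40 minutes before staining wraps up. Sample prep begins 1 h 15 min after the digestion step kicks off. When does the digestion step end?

11:44 AM

The digestion step starts at 12:59 PM − 150 min = 10:29 AM.
Sample prep starts at 10:29 AM + 75 min = 11:44 AM.
Staining ends at 11:44 AM + 115 min = 1:39 PM.
Sample prep ends at 1:39 PM − 40 min = 12:59 PM.
The digestion step ends at 12:59 PM − 75 min = 11:44 AM.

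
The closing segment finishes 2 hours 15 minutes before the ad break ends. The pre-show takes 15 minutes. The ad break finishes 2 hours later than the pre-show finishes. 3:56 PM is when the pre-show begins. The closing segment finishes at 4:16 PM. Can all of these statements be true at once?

The pre-show ends at 3:56 PM + 15 min = 4:11 PM.
The ad break ends at 4:11 PM + 120 min = 6:11 PM.
The closing segment ends at 6:11 PM − 135 min = 3:56 PM.
But the closing segment is also said to end at 4:16 PM — a 20-minute conflict.

No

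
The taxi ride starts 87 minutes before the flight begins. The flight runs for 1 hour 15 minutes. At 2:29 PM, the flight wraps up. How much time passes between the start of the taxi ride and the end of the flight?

2 hours 42 minutes

The flight starts at 2:29 PM − 75 min = 1:14 PM.
The taxi ride starts at 1:14 PM − 87 min = 11:47 AM.
From 11:47 AM to 2:29 PM is 2 hours 42 minutes.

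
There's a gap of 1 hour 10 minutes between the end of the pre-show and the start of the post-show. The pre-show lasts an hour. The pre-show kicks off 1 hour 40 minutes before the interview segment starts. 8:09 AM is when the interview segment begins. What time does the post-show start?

8:39 AM

The pre-show starts at 8:09 AM − 100 min = 6:29 AM.
The pre-show ends at 6:29 AM + 60 min = 7:29 AM.
The post-show starts at 7:29 AM + 70 min = 8:39 AM.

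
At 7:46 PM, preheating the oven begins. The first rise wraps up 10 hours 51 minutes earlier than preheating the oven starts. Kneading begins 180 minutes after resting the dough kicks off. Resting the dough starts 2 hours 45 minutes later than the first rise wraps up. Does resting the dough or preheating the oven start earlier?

resting the dough

The first rise ends at 7:46 PM − 651 min = 8:55 AM.
Resting the dough starts at 8:55 AM + 165 min = 11:40 AM.
Resting the dough starts at 11:40 AM and preheating the oven starts at 7:46 PM, so resting the dough is first.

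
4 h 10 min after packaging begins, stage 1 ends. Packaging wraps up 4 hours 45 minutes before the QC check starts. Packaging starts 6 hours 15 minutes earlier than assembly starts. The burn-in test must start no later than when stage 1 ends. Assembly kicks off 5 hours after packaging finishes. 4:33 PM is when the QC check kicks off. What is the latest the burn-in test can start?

2:43 PM

Packaging ends at 4:33 PM − 285 min = 11:48 AM.
Assembly starts at 11:48 AM + 300 min = 4:48 PM.
Packaging starts at 4:48 PM − 375 min = 10:33 AM.
Stage 1 ends at 10:33 AM + 250 min = 2:43 PM.
The burn-in test is bounded by stage 1, so the latest it can start is 2:43 PM.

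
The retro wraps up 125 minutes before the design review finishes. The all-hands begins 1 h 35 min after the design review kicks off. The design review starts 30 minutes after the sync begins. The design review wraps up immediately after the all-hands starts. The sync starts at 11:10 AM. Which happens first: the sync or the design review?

the sync

The design review starts at 11:10 AM + 30 min = 11:40 AM.
The sync starts at 11:10 AM and the design review starts at 11:40 AM, so the sync is first.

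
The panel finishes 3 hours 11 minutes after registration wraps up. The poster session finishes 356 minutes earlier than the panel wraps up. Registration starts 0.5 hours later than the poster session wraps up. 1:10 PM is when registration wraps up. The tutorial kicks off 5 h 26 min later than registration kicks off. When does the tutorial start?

The panel ends at 1:10 PM + 191 min = 4:21 PM.
The poster session ends at 4:21 PM − 356 min = 10:25 AM.
Registration starts at 10:25 AM + 30 min = 10:55 AM.
The tutorial starts at 10:55 AM + 326 min = 4:21 PM.

4:21 PM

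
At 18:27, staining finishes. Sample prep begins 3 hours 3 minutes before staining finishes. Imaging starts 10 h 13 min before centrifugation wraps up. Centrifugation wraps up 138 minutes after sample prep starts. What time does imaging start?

07:29

Sample prep starts at 18:27 − 183 min = 15:24.
Centrifugation ends at 15:24 + 138 min = 17:42.
Imaging starts at 17:42 − 613 min = 07:29.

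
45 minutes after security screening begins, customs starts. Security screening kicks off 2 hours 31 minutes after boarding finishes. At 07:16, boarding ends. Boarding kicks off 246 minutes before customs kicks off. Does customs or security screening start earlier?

security screening

Security screening starts at 07:16 + 151 min = 09:47.
Customs starts at 09:47 + 45 min = 10:32.
Customs starts at 10:32 and security screening starts at 09:47, so security screening is first.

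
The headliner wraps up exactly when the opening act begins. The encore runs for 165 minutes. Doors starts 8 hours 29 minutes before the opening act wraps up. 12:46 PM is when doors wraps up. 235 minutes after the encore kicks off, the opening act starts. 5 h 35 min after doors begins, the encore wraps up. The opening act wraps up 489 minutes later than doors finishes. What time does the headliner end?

7:11 PM

The opening act ends at 12:46 PM + 489 min = 8:55 PM.
Doors starts at 8:55 PM − 509 min = 12:26 PM.
The encore ends at 12:26 PM + 335 min = 6:01 PM.
The encore starts at 6:01 PM − 165 min = 3:16 PM.
The opening act starts at 3:16 PM + 235 min = 7:11 PM.
So the headliner ends at 7:11 PM.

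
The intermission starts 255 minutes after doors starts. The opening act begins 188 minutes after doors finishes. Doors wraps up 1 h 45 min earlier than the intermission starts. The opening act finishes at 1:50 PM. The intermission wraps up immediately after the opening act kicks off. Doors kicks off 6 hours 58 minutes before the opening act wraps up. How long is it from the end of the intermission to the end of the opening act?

80 minutes

Doors starts at 1:50 PM − 418 min = 6:52 AM.
The intermission starts at 6:52 AM + 255 min = 11:07 AM.
Doors ends at 11:07 AM − 105 min = 9:22 AM.
The opening act starts at 9:22 AM + 188 min = 12:30 PM.
So the intermission ends at 12:30 PM.
From 12:30 PM to 1:50 PM is 80 minutes.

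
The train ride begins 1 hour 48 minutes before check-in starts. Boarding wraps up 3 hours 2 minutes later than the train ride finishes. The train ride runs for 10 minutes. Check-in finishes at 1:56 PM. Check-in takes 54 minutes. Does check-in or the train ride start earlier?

Check-in starts at 1:56 PM − 54 min = 1:02 PM.
The train ride starts at 1:02 PM − 108 min = 11:14 AM.
Check-in starts at 1:02 PM and the train ride starts at 11:14 AM, so the train ride is first.

the train ride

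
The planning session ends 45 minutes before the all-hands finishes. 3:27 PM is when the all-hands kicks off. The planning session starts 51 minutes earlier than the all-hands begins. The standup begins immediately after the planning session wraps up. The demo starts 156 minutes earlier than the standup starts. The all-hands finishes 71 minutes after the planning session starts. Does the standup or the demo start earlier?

the demo

The planning session starts at 3:27 PM − 51 min = 2:36 PM.
The all-hands ends at 2:36 PM + 71 min = 3:47 PM.
The planning session ends at 3:47 PM − 45 min = 3:02 PM.
So the standup starts at 3:02 PM.
The demo starts at 3:02 PM − 156 min = 12:26 PM.
The standup starts at 3:02 PM and the demo starts at 12:26 PM, so the demo is first.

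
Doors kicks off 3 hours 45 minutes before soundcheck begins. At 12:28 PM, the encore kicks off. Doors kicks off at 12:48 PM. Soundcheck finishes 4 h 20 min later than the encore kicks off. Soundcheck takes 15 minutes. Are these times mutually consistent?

Yes

Soundcheck ends at 12:28 PM + 260 min = 4:48 PM.
Soundcheck starts at 4:48 PM − 15 min = 4:33 PM.
Doors starts at 4:33 PM − 225 min = 12:48 PM.
That matches the stated 12:48 PM, so the schedule is consistent.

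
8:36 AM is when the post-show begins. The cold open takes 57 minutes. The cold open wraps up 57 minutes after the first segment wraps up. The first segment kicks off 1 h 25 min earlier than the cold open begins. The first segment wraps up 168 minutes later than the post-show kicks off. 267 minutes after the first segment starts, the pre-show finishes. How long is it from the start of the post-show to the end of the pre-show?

The first segment ends at 8:36 AM + 168 min = 11:24 AM.
The cold open ends at 11:24 AM + 57 min = 12:21 PM.
The cold open starts at 12:21 PM − 57 min = 11:24 AM.
The first segment starts at 11:24 AM − 85 min = 9:59 AM.
The pre-show ends at 9:59 AM + 267 min = 2:26 PM.
From 8:36 AM to 2:26 PM is 5 h 50 min.

5 h 50 min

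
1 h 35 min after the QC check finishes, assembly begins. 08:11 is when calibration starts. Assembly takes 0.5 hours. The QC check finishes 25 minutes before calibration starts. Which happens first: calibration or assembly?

calibration

The QC check ends at 08:11 − 25 min = 07:46.
Assembly starts at 07:46 + 95 min = 09:21.
Calibration starts at 08:11 and assembly starts at 09:21, so calibration is first.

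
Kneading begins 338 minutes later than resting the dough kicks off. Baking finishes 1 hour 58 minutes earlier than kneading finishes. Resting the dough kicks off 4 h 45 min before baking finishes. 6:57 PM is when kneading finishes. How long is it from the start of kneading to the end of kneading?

Baking ends at 6:57 PM − 118 min = 4:59 PM.
Resting the dough starts at 4:59 PM − 285 min = 12:14 PM.
Kneading starts at 12:14 PM + 338 min = 5:52 PM.
From 5:52 PM to 6:57 PM is 1 hour 5 minutes.

1 hour 5 minutes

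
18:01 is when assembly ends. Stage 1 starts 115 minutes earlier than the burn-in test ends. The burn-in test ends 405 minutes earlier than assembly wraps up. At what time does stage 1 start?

The burn-in test ends at 18:01 − 405 min = 11:16.
Stage 1 starts at 11:16 − 115 min = 09:21.

09:21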